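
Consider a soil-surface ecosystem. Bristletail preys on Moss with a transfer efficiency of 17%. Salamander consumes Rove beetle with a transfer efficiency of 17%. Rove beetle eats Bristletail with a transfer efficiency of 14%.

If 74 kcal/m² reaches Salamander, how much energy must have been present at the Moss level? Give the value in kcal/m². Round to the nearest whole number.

Cumulative transfer efficiency: 0.17 × 0.14 × 0.17 = 0.004046
Moss energy = 74 / 0.004046 = 18290 kcal/m²

18290 kcal/m²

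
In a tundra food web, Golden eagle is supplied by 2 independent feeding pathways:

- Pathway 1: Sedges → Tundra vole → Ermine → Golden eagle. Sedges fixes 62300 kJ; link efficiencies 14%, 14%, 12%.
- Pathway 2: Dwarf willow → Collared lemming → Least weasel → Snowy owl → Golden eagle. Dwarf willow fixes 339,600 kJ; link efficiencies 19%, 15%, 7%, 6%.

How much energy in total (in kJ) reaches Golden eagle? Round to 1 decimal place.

Pathway 1: 62300 × 0.14 × 0.14 × 0.12 = 146.5296 kJ
Pathway 2: 339600 × 0.19 × 0.15 × 0.07 × 0.06 = 40.65012 kJ
Total at Golden eagle: 146.5296 + 40.65012 = 187.17972 kJ

187.2 kJ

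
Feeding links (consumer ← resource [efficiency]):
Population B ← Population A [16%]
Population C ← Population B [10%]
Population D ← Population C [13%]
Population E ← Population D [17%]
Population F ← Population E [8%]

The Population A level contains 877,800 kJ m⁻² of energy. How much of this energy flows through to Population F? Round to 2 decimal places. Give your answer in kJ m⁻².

24.83 kJ m⁻²

Population B: 877800 × 0.16 = 140448 kJ m⁻²
Population C: 140448 × 0.1 = 14044.8 kJ m⁻²
Population D: 14044.8 × 0.13 = 1825.824 kJ m⁻²
Population E: 1825.824 × 0.17 = 310.39008 kJ m⁻²
Population F: 310.39008 × 0.08 = 24.8312064 kJ m⁻²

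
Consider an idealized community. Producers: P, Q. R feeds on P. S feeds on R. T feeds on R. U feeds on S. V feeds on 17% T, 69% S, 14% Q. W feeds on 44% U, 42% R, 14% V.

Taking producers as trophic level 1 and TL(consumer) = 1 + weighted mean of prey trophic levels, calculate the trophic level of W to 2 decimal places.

4.12

R: 1 + 1 = 2
S: 1 + 2 = 3
T: 1 + 2 = 3
U: 1 + 3 = 4
V: 1 + (0.17×3 + 0.69×3 + 0.14×1) = 3.72
W: 1 + (0.44×4 + 0.42×2 + 0.14×3.72) = 4.1208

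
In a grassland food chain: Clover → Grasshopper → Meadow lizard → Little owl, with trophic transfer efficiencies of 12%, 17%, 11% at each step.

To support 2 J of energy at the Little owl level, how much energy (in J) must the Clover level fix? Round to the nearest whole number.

891 J

Cumulative transfer efficiency: 0.12 × 0.17 × 0.11 = 0.002244
Clover energy = 2 / 0.002244 = 891 J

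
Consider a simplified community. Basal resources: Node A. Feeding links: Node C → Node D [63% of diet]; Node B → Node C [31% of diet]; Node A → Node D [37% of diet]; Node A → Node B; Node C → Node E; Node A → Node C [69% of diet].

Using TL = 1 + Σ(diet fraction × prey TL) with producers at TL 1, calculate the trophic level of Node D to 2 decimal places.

Node B: 1 + 1 = 2
Node C: 1 + (0.31×2 + 0.69×1) = 2.31
Node D: 1 + (0.37×1 + 0.63×2.31) = 2.8253
Node E: 1 + 2.31 = 3.31

2.83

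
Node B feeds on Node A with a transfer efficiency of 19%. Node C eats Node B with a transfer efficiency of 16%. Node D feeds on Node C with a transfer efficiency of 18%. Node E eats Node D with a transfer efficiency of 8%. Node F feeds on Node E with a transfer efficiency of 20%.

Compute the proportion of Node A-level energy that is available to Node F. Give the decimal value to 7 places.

Product of link efficiencies: 0.19 × 0.16 × 0.18 × 0.08 × 0.2 = 0.000087552

0.0000876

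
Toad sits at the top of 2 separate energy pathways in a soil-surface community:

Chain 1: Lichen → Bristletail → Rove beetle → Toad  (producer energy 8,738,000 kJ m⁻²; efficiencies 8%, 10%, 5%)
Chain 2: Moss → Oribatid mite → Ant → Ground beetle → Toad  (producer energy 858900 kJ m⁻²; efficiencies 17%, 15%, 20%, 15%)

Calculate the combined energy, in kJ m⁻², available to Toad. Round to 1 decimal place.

4152.3 kJ m⁻²

Chain 1: 8738000 × 0.08 × 0.1 × 0.05 = 3495.2 kJ m⁻²
Chain 2: 858900 × 0.17 × 0.15 × 0.2 × 0.15 = 657.0585 kJ m⁻²
Total at Toad: 3495.2 + 657.0585 = 4152.2585 kJ m⁻²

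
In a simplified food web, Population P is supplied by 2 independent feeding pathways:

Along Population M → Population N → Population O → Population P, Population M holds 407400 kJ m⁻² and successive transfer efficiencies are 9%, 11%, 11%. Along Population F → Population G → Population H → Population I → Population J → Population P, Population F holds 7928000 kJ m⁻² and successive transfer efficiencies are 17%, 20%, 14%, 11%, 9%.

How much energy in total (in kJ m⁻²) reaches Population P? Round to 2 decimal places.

Via Population M: 407400 × 0.09 × 0.11 × 0.11 = 443.6586 kJ m⁻²
Via Population F: 7928000 × 0.17 × 0.2 × 0.14 × 0.11 × 0.09 = 373.599072 kJ m⁻²
Total at Population P: 443.6586 + 373.599072 = 817.257672 kJ m⁻²

817.26 kJ m⁻²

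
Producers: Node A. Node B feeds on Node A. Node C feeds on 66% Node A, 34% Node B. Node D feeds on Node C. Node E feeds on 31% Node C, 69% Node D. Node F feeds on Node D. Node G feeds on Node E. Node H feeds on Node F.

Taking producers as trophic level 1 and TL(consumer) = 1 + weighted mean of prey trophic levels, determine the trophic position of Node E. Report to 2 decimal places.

4.03

Node B: 1 + 1 = 2
Node C: 1 + (0.66×1 + 0.34×2) = 2.34
Node D: 1 + 2.34 = 3.34
Node E: 1 + (0.31×2.34 + 0.69×3.34) = 4.03
Node F: 1 + 3.34 = 4.34
Node G: 1 + 4.03 = 5.03
Node H: 1 + 4.34 = 5.34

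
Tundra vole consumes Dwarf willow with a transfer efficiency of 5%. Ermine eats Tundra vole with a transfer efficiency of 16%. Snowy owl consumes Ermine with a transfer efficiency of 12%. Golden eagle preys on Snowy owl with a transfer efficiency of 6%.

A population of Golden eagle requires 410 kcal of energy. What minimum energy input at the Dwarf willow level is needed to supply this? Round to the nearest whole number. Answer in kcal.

7118056 kcal

Cumulative transfer efficiency: 0.05 × 0.16 × 0.12 × 0.06 = 0.0000576
Dwarf willow energy = 410 / 0.0000576 = 7118056 kcal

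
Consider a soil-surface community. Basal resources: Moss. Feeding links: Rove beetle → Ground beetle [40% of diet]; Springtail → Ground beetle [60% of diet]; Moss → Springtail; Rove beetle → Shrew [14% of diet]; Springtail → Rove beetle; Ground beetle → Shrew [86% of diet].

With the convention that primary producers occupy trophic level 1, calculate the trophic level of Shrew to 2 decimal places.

4.34

Springtail: 1 + 1 = 2
Rove beetle: 1 + 2 = 3
Ground beetle: 1 + (0.6×2 + 0.4×3) = 3.4
Shrew: 1 + (0.14×3 + 0.86×3.4) = 4.344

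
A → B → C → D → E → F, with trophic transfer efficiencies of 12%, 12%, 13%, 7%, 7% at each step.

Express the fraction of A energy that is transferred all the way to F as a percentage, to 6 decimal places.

0.000917%

Product of link efficiencies: 0.12 × 0.12 × 0.13 × 0.07 × 0.07 = 0.0000091728
As a percentage: 0.0000091728 × 100 = 0.000917%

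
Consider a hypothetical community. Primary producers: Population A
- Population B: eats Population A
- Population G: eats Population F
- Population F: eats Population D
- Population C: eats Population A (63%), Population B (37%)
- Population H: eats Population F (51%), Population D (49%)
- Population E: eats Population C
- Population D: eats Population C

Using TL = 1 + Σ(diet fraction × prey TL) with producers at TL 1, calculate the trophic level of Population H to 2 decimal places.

4.88

Population B: 1 + 1 = 2
Population C: 1 + (0.63×1 + 0.37×2) = 2.37
Population D: 1 + 2.37 = 3.37
Population E: 1 + 2.37 = 3.37
Population F: 1 + 3.37 = 4.37
Population G: 1 + 4.37 = 5.37
Population H: 1 + (0.51×4.37 + 0.49×3.37) = 4.88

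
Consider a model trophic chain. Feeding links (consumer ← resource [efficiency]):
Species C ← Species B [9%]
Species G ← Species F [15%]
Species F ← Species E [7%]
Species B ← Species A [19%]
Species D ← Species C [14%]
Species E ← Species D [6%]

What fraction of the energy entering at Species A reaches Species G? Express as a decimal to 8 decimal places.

0.00000151

Product of link efficiencies: 0.19 × 0.09 × 0.14 × 0.06 × 0.07 × 0.15 = 0.00000150822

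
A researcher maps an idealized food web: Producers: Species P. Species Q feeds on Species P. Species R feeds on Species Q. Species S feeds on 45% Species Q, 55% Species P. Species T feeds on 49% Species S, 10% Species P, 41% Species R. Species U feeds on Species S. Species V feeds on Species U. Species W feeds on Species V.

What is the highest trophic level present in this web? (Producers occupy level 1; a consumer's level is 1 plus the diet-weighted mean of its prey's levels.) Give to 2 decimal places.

Species Q: 1 + 1 = 2
Species R: 1 + 2 = 3
Species S: 1 + (0.45×2 + 0.55×1) = 2.45
Species T: 1 + (0.49×2.45 + 0.1×1 + 0.41×3) = 3.5305
Species U: 1 + 2.45 = 3.45
Species V: 1 + 3.45 = 4.45
Species W: 1 + 4.45 = 5.45

5.45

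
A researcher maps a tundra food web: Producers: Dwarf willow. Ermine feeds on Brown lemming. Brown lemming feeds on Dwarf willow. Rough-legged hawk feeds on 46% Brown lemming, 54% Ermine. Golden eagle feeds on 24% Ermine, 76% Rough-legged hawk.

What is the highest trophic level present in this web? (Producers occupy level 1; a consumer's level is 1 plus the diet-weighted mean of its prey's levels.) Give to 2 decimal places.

4.41

Brown lemming: 1 + 1 = 2
Ermine: 1 + 2 = 3
Rough-legged hawk: 1 + (0.46×2 + 0.54×3) = 3.54
Golden eagle: 1 + (0.24×3 + 0.76×3.54) = 4.4104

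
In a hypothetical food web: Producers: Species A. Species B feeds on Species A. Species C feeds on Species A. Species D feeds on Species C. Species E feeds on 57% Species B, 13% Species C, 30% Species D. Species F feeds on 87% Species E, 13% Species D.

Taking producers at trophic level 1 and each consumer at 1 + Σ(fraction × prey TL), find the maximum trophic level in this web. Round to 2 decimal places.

Species B: 1 + 1 = 2
Species C: 1 + 1 = 2
Species D: 1 + 2 = 3
Species E: 1 + (0.57×2 + 0.13×2 + 0.3×3) = 3.3
Species F: 1 + (0.87×3.3 + 0.13×3) = 4.261

4.26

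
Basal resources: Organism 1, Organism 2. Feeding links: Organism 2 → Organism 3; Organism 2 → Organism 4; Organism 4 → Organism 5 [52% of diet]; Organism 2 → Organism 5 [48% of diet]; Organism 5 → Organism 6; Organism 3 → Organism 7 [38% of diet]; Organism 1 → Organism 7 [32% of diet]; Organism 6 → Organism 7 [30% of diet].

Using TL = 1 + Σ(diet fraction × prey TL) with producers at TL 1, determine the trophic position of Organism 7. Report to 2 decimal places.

Organism 3: 1 + 1 = 2
Organism 4: 1 + 1 = 2
Organism 5: 1 + (0.52×2 + 0.48×1) = 2.52
Organism 6: 1 + 2.52 = 3.52
Organism 7: 1 + (0.38×2 + 0.32×1 + 0.3×3.52) = 3.136

3.14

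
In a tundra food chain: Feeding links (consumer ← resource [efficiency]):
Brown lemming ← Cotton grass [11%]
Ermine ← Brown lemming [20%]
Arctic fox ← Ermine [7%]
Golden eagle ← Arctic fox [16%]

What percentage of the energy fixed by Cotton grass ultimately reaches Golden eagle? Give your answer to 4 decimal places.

Product of link efficiencies: 0.11 × 0.2 × 0.07 × 0.16 = 0.0002464
As a percentage: 0.0002464 × 100 = 0.0246%

0.0246%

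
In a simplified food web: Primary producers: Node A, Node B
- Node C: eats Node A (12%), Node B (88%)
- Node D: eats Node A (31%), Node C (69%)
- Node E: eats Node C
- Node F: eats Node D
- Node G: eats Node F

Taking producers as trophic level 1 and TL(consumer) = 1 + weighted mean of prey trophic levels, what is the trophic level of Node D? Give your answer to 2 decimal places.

2.69

Node C: 1 + (0.12×1 + 0.88×1) = 2
Node D: 1 + (0.31×1 + 0.69×2) = 2.69
Node E: 1 + 2 = 3
Node F: 1 + 2.69 = 3.69
Node G: 1 + 3.69 = 4.69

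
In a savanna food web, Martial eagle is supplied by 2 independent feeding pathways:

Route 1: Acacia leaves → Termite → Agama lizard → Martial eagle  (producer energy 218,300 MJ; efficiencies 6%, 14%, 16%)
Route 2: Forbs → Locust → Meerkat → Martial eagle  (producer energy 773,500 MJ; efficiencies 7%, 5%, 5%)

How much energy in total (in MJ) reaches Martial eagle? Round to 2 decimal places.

428.76 MJ

Route 1: 218300 × 0.06 × 0.14 × 0.16 = 293.3952 MJ
Route 2: 773500 × 0.07 × 0.05 × 0.05 = 135.3625 MJ
Total at Martial eagle: 293.3952 + 135.3625 = 428.7577 MJ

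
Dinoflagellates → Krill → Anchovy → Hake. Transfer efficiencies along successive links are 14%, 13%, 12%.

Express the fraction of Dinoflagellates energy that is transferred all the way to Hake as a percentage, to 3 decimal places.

Product of link efficiencies: 0.14 × 0.13 × 0.12 = 0.002184
As a percentage: 0.002184 × 100 = 0.218%

0.218%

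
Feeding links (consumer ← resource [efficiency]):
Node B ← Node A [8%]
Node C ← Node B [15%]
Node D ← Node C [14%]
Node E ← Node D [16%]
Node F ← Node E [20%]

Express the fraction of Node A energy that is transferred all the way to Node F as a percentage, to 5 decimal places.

0.00538%

Product of link efficiencies: 0.08 × 0.15 × 0.14 × 0.16 × 0.2 = 0.00005376
As a percentage: 0.00005376 × 100 = 0.00538%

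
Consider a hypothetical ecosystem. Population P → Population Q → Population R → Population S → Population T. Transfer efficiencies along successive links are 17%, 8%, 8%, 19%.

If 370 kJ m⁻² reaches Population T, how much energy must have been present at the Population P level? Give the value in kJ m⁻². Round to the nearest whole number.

Cumulative transfer efficiency: 0.17 × 0.08 × 0.08 × 0.19 = 0.00020672
Population P energy = 370 / 0.00020672 = 1789861 kJ m⁻²

1789861 kJ m⁻²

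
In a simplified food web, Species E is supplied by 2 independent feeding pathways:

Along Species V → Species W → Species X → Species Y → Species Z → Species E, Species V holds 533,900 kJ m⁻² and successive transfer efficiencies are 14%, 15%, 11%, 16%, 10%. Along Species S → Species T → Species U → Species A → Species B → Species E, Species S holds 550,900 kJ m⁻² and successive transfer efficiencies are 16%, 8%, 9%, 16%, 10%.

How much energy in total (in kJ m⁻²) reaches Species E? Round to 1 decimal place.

29.9 kJ m⁻²

Via Species V: 533900 × 0.14 × 0.15 × 0.11 × 0.16 × 0.1 = 19.732944 kJ m⁻²
Via Species S: 550900 × 0.16 × 0.08 × 0.09 × 0.16 × 0.1 = 10.1541888 kJ m⁻²
Total at Species E: 19.732944 + 10.1541888 = 29.8871328 kJ m⁻²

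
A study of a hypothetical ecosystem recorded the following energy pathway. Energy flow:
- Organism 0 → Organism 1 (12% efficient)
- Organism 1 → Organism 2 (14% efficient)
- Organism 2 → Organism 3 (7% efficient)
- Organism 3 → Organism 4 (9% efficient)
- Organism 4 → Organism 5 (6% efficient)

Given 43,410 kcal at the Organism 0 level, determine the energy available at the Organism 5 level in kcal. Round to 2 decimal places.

0.28 kcal

Organism 1: 43410 × 0.12 = 5209.2 kcal
Organism 2: 5209.2 × 0.14 = 729.288 kcal
Organism 3: 729.288 × 0.07 = 51.05016 kcal
Organism 4: 51.05016 × 0.09 = 4.5945144 kcal
Organism 5: 4.5945144 × 0.06 = 0.275670864 kcal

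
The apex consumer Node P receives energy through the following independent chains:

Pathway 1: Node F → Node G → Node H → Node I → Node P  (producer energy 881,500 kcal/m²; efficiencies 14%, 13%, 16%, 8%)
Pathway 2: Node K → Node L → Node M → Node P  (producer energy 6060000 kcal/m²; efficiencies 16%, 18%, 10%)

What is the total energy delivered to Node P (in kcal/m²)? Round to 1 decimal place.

Pathway 1: 881500 × 0.14 × 0.13 × 0.16 × 0.08 = 205.35424 kcal/m²
Pathway 2: 6060000 × 0.16 × 0.18 × 0.1 = 17452.8 kcal/m²
Total at Node P: 205.35424 + 17452.8 = 17658.15424 kcal/m²

17658.2 kcal/m²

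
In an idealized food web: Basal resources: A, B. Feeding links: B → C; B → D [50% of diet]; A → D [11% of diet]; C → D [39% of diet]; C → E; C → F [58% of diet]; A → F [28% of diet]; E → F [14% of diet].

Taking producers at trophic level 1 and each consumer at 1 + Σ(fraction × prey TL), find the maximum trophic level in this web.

C: 1 + 1 = 2
D: 1 + (0.5×1 + 0.11×1 + 0.39×2) = 2.39
E: 1 + 2 = 3
F: 1 + (0.58×2 + 0.28×1 + 0.14×3) = 2.86

3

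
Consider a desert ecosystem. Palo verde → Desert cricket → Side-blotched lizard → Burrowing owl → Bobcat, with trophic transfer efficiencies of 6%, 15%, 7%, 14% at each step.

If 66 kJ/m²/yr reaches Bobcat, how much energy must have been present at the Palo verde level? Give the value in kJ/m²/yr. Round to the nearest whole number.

748299 kJ/m²/yr

Cumulative transfer efficiency: 0.06 × 0.15 × 0.07 × 0.14 = 0.0000882
Palo verde energy = 66 / 0.0000882 = 748299 kJ/m²/yr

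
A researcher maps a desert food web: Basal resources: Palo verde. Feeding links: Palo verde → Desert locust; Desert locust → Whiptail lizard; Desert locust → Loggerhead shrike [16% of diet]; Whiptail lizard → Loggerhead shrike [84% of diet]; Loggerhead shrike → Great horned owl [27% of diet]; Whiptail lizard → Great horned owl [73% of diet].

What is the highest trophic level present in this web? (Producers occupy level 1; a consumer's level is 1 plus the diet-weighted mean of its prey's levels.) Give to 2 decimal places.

4.23

Desert locust: 1 + 1 = 2
Whiptail lizard: 1 + 2 = 3
Loggerhead shrike: 1 + (0.16×2 + 0.84×3) = 3.84
Great horned owl: 1 + (0.27×3.84 + 0.73×3) = 4.2268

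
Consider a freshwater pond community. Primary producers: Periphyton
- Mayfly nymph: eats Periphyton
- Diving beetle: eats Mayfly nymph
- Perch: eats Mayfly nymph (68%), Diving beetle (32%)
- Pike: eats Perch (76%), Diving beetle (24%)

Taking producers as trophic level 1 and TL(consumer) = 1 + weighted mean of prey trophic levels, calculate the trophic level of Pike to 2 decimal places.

Mayfly nymph: 1 + 1 = 2
Diving beetle: 1 + 2 = 3
Perch: 1 + (0.68×2 + 0.32×3) = 3.32
Pike: 1 + (0.76×3.32 + 0.24×3) = 4.2432

4.24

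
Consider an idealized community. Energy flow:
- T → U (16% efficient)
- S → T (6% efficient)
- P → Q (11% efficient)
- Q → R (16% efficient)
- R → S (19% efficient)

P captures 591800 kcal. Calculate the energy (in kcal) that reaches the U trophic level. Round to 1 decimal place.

Q: 591800 × 0.11 = 65098 kcal
R: 65098 × 0.16 = 10415.68 kcal
S: 10415.68 × 0.19 = 1978.9792 kcal
T: 1978.9792 × 0.06 = 118.738752 kcal
U: 118.738752 × 0.16 = 18.99820032 kcal

19.0 kcal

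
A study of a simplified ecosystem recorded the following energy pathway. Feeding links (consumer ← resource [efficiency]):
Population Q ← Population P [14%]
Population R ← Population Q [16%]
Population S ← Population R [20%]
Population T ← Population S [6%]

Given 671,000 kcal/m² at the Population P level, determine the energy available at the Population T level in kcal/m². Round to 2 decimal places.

Population Q: 671000 × 0.14 = 93940 kcal/m²
Population R: 93940 × 0.16 = 15030.4 kcal/m²
Population S: 15030.4 × 0.2 = 3006.08 kcal/m²
Population T: 3006.08 × 0.06 = 180.3648 kcal/m²

180.36 kcal/m²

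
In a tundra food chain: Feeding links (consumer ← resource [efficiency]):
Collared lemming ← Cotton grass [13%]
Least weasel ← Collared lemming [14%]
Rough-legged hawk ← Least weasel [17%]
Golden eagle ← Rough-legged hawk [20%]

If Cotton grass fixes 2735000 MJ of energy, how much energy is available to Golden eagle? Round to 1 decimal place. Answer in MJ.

Collared lemming: 2735000 × 0.13 = 355550 MJ
Least weasel: 355550 × 0.14 = 49777 MJ
Rough-legged hawk: 49777 × 0.17 = 8462.09 MJ
Golden eagle: 8462.09 × 0.2 = 1692.418 MJ

1692.4 MJ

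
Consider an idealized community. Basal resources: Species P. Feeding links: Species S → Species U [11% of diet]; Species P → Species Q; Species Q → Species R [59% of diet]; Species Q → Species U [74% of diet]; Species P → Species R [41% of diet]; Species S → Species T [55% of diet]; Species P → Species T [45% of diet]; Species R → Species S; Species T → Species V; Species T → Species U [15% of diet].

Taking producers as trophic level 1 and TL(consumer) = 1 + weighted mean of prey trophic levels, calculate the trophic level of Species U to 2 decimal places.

Species Q: 1 + 1 = 2
Species R: 1 + (0.59×2 + 0.41×1) = 2.59
Species S: 1 + 2.59 = 3.59
Species T: 1 + (0.55×3.59 + 0.45×1) = 3.4245
Species U: 1 + (0.11×3.59 + 0.74×2 + 0.15×3.4245) = 3.388575
Species V: 1 + 3.4245 = 4.4245

3.39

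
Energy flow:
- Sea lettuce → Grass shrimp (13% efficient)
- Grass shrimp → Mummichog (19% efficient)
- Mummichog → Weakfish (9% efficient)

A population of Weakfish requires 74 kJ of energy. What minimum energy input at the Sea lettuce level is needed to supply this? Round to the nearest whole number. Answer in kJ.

33288 kJ

Cumulative transfer efficiency: 0.13 × 0.19 × 0.09 = 0.002223
Sea lettuce energy = 74 / 0.002223 = 33288 kJ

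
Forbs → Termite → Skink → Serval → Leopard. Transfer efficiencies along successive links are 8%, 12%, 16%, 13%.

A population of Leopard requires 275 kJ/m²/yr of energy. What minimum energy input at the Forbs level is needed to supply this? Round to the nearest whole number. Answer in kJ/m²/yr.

Cumulative transfer efficiency: 0.08 × 0.12 × 0.16 × 0.13 = 0.00019968
Forbs energy = 275 / 0.00019968 = 1377204 kJ/m²/yr

1377204 kJ/m²/yr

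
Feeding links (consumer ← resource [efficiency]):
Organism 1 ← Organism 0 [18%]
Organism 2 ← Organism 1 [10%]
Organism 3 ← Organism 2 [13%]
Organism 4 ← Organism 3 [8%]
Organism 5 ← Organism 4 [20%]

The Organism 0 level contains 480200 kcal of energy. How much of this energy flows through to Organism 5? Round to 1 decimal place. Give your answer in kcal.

18.0 kcal

Organism 1: 480200 × 0.18 = 86436 kcal
Organism 2: 86436 × 0.1 = 8643.6 kcal
Organism 3: 8643.6 × 0.13 = 1123.668 kcal
Organism 4: 1123.668 × 0.08 = 89.89344 kcal
Organism 5: 89.89344 × 0.2 = 17.978688 kcal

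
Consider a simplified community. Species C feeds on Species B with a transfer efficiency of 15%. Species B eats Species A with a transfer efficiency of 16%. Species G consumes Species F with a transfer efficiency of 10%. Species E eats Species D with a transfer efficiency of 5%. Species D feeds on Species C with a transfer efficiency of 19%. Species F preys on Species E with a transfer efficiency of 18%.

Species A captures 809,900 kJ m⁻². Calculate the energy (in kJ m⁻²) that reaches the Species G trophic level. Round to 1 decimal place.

3.3 kJ m⁻²

Species B: 809900 × 0.16 = 129584 kJ m⁻²
Species C: 129584 × 0.15 = 19437.6 kJ m⁻²
Species D: 19437.6 × 0.19 = 3693.144 kJ m⁻²
Species E: 3693.144 × 0.05 = 184.6572 kJ m⁻²
Species F: 184.6572 × 0.18 = 33.238296 kJ m⁻²
Species G: 33.238296 × 0.1 = 3.3238296 kJ m⁻²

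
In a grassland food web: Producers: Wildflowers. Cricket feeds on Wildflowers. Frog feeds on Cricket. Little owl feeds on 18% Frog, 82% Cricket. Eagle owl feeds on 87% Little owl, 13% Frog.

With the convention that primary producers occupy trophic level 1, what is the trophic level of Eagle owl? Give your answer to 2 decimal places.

4.16

Cricket: 1 + 1 = 2
Frog: 1 + 2 = 3
Little owl: 1 + (0.18×3 + 0.82×2) = 3.18
Eagle owl: 1 + (0.87×3.18 + 0.13×3) = 4.1566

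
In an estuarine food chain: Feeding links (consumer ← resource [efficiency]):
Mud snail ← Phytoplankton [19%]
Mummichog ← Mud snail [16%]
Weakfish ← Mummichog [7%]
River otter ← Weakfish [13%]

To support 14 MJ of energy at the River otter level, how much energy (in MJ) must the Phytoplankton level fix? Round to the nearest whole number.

50607 MJ

Cumulative transfer efficiency: 0.19 × 0.16 × 0.07 × 0.13 = 0.00027664
Phytoplankton energy = 14 / 0.00027664 = 50607 MJ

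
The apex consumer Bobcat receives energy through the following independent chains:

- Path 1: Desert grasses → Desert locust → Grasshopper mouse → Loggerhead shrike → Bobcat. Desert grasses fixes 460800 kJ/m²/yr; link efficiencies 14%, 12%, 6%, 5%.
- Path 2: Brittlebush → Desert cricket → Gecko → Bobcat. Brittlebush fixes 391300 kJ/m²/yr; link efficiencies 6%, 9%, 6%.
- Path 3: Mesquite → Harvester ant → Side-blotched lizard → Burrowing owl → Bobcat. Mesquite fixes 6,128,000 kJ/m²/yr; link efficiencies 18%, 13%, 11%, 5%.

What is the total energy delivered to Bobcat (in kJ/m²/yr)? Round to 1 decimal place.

Path 1: 460800 × 0.14 × 0.12 × 0.06 × 0.05 = 23.22432 kJ/m²/yr
Path 2: 391300 × 0.06 × 0.09 × 0.06 = 126.7812 kJ/m²/yr
Path 3: 6128000 × 0.18 × 0.13 × 0.11 × 0.05 = 788.6736 kJ/m²/yr
Total at Bobcat: 23.22432 + 126.7812 + 788.6736 = 938.67912 kJ/m²/yr

938.7 kJ/m²/yr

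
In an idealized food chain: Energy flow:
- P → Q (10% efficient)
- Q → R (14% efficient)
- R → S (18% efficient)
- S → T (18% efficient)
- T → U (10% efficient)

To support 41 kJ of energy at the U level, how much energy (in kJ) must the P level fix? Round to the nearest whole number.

Cumulative transfer efficiency: 0.1 × 0.14 × 0.18 × 0.18 × 0.1 = 0.00004536
P energy = 41 / 0.00004536 = 903880 kJ

903880 kJ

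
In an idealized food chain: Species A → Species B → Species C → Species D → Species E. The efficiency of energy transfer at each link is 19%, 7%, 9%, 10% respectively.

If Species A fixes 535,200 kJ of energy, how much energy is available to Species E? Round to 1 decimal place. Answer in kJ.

Species B: 535200 × 0.19 = 101688 kJ
Species C: 101688 × 0.07 = 7118.16 kJ
Species D: 7118.16 × 0.09 = 640.6344 kJ
Species E: 640.6344 × 0.1 = 64.06344 kJ

64.1 kJ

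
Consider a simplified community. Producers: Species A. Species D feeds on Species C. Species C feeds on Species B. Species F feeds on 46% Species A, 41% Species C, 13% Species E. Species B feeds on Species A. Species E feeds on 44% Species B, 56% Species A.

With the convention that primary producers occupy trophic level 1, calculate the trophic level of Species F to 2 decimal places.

3.01

Species B: 1 + 1 = 2
Species C: 1 + 2 = 3
Species D: 1 + 3 = 4
Species E: 1 + (0.44×2 + 0.56×1) = 2.44
Species F: 1 + (0.46×1 + 0.41×3 + 0.13×2.44) = 3.0072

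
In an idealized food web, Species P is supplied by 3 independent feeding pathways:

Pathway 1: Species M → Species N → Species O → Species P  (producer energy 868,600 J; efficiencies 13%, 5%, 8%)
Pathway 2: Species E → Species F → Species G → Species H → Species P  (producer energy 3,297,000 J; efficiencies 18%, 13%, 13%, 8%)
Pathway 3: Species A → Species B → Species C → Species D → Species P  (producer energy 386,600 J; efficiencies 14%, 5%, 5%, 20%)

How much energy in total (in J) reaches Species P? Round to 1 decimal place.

Pathway 1: 868600 × 0.13 × 0.05 × 0.08 = 451.672 J
Pathway 2: 3297000 × 0.18 × 0.13 × 0.13 × 0.08 = 802.35792 J
Pathway 3: 386600 × 0.14 × 0.05 × 0.05 × 0.2 = 27.062 J
Total at Species P: 451.672 + 802.35792 + 27.062 = 1281.09192 J

1281.1 J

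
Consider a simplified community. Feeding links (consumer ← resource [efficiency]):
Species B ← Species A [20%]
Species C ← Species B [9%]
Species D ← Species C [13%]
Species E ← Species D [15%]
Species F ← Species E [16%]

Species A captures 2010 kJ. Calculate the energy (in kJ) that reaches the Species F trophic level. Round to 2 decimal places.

Species B: 2010 × 0.2 = 402 kJ
Species C: 402 × 0.09 = 36.18 kJ
Species D: 36.18 × 0.13 = 4.7034 kJ
Species E: 4.7034 × 0.15 = 0.70551 kJ
Species F: 0.70551 × 0.16 = 0.1128816 kJ

0.11 kJ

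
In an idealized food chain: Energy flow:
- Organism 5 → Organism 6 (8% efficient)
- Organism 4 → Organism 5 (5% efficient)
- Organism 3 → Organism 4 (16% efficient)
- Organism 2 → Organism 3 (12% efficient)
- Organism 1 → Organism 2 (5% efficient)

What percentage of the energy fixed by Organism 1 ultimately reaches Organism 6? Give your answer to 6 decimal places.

Product of link efficiencies: 0.05 × 0.12 × 0.16 × 0.05 × 0.08 = 0.00000384
As a percentage: 0.00000384 × 100 = 0.000384%

0.000384%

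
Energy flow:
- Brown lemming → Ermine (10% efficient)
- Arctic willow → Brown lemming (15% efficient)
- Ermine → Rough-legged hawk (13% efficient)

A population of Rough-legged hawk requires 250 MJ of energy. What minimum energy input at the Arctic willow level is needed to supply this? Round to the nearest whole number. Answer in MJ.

128205 MJ

Cumulative transfer efficiency: 0.15 × 0.1 × 0.13 = 0.00195
Arctic willow energy = 250 / 0.00195 = 128205 MJ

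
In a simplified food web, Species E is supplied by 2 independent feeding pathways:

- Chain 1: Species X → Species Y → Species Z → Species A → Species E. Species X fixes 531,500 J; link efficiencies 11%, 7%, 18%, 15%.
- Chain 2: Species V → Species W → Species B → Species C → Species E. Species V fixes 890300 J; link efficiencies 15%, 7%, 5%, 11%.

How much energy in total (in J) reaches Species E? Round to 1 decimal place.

161.9 J

Chain 1: 531500 × 0.11 × 0.07 × 0.18 × 0.15 = 110.49885 J
Chain 2: 890300 × 0.15 × 0.07 × 0.05 × 0.11 = 51.414825 J
Total at Species E: 110.49885 + 51.414825 = 161.913675 J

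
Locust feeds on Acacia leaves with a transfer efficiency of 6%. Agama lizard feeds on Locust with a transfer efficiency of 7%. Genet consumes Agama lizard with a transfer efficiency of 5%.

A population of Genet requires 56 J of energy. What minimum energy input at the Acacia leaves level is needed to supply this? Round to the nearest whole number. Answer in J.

266667 J

Cumulative transfer efficiency: 0.06 × 0.07 × 0.05 = 0.00021
Acacia leaves energy = 56 / 0.00021 = 266667 J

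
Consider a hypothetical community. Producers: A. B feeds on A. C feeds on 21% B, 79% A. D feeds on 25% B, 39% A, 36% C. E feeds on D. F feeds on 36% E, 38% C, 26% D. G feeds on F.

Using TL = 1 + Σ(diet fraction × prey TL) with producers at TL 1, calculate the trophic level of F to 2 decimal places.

3.86

B: 1 + 1 = 2
C: 1 + (0.21×2 + 0.79×1) = 2.21
D: 1 + (0.25×2 + 0.39×1 + 0.36×2.21) = 2.6856
E: 1 + 2.6856 = 3.6856
F: 1 + (0.36×3.6856 + 0.38×2.21 + 0.26×2.6856) = 3.864872
G: 1 + 3.864872 = 4.864872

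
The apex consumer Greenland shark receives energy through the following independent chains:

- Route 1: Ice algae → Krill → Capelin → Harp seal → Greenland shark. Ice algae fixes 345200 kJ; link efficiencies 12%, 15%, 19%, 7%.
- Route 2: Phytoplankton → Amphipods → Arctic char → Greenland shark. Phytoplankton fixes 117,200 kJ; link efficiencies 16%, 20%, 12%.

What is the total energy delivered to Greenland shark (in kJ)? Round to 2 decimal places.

532.69 kJ

Route 1: 345200 × 0.12 × 0.15 × 0.19 × 0.07 = 82.64088 kJ
Route 2: 117200 × 0.16 × 0.2 × 0.12 = 450.048 kJ
Total at Greenland shark: 82.64088 + 450.048 = 532.68888 kJ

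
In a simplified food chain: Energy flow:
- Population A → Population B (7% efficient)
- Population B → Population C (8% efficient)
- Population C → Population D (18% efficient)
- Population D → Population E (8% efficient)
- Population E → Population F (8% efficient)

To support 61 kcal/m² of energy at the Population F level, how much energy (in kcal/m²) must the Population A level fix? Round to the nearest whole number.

9455605 kcal/m²

Cumulative transfer efficiency: 0.07 × 0.08 × 0.18 × 0.08 × 0.08 = 0.0000064512
Population A energy = 61 / 0.0000064512 = 9455605 kcal/m²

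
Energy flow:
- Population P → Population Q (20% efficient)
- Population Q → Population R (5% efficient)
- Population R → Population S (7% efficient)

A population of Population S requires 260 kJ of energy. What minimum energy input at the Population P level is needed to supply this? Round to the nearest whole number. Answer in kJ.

371429 kJ

Cumulative transfer efficiency: 0.2 × 0.05 × 0.07 = 0.0007
Population P energy = 260 / 0.0007 = 371429 kJ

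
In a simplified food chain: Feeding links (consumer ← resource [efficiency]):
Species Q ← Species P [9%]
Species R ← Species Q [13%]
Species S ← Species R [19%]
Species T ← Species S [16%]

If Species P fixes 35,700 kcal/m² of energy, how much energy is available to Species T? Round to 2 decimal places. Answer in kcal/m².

12.70 kcal/m²

Species Q: 35700 × 0.09 = 3213 kcal/m²
Species R: 3213 × 0.13 = 417.69 kcal/m²
Species S: 417.69 × 0.19 = 79.3611 kcal/m²
Species T: 79.3611 × 0.16 = 12.697776 kcal/m²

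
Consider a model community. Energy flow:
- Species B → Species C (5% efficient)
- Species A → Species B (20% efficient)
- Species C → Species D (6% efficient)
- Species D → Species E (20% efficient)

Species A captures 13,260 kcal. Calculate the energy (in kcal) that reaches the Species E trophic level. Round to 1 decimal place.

1.6 kcal

Species B: 13260 × 0.2 = 2652 kcal
Species C: 2652 × 0.05 = 132.6 kcal
Species D: 132.6 × 0.06 = 7.956 kcal
Species E: 7.956 × 0.2 = 1.5912 kcal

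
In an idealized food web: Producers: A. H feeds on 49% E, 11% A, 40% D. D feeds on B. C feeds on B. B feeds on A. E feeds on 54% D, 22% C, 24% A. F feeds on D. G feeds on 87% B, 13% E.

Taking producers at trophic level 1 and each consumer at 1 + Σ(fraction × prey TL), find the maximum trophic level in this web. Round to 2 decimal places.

4.03

B: 1 + 1 = 2
C: 1 + 2 = 3
D: 1 + 2 = 3
E: 1 + (0.54×3 + 0.22×3 + 0.24×1) = 3.52
F: 1 + 3 = 4
G: 1 + (0.87×2 + 0.13×3.52) = 3.1976
H: 1 + (0.49×3.52 + 0.11×1 + 0.4×3) = 4.0348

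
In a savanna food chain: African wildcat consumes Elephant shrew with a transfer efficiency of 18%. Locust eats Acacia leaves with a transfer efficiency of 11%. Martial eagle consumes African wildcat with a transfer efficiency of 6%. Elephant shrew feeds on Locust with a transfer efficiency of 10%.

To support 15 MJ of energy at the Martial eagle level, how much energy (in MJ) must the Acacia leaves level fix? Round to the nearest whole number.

126263 MJ

Cumulative transfer efficiency: 0.11 × 0.1 × 0.18 × 0.06 = 0.0001188
Acacia leaves energy = 15 / 0.0001188 = 126263 MJ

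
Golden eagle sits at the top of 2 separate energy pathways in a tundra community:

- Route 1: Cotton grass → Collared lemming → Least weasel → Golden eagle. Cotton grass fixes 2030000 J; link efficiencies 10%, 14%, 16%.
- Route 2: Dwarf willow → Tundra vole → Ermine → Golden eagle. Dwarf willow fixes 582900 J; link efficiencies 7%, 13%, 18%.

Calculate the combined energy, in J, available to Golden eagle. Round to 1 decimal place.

5502.0 J

Route 1: 2030000 × 0.1 × 0.14 × 0.16 = 4547.2 J
Route 2: 582900 × 0.07 × 0.13 × 0.18 = 954.7902 J
Total at Golden eagle: 4547.2 + 954.7902 = 5501.9902 J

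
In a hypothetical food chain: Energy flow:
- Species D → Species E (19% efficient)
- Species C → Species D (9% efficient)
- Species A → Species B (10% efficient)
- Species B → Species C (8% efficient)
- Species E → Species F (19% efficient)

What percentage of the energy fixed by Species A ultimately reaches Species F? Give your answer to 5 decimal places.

0.00260%

Product of link efficiencies: 0.1 × 0.08 × 0.09 × 0.19 × 0.19 = 0.000025992
As a percentage: 0.000025992 × 100 = 0.00260%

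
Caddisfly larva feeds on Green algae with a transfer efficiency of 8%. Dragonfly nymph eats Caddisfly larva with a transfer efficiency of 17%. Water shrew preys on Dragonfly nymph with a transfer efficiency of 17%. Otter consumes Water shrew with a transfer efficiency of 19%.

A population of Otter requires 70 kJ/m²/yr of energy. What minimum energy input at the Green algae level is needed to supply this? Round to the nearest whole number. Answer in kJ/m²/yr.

Cumulative transfer efficiency: 0.08 × 0.17 × 0.17 × 0.19 = 0.00043928
Green algae energy = 70 / 0.00043928 = 159352 kJ/m²/yr

159352 kJ/m²/yr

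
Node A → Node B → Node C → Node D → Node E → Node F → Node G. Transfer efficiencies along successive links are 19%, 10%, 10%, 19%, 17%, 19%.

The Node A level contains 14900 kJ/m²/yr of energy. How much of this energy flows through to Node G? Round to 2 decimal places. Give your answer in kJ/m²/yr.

Node B: 14900 × 0.19 = 2831 kJ/m²/yr
Node C: 2831 × 0.1 = 283.1 kJ/m²/yr
Node D: 283.1 × 0.1 = 28.31 kJ/m²/yr
Node E: 28.31 × 0.19 = 5.3789 kJ/m²/yr
Node F: 5.3789 × 0.17 = 0.914413 kJ/m²/yr
Node G: 0.914413 × 0.19 = 0.17373847 kJ/m²/yr

0.17 kJ/m²/yr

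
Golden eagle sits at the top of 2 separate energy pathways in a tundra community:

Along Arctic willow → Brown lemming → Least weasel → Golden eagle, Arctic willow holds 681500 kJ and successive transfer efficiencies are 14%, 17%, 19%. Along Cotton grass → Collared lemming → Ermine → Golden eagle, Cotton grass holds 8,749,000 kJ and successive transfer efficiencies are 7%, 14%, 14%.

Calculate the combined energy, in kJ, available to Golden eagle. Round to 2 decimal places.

Via Arctic willow: 681500 × 0.14 × 0.17 × 0.19 = 3081.743 kJ
Via Cotton grass: 8749000 × 0.07 × 0.14 × 0.14 = 12003.628 kJ
Total at Golden eagle: 3081.743 + 12003.628 = 15085.371 kJ

15085.37 kJ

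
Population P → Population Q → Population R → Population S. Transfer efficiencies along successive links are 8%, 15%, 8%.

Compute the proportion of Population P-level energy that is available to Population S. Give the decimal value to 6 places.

Product of link efficiencies: 0.08 × 0.15 × 0.08 = 0.00096

0.000960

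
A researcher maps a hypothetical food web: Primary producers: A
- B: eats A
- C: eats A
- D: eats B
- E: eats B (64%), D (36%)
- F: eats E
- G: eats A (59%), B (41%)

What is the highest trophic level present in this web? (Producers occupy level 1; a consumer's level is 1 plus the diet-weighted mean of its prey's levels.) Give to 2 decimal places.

B: 1 + 1 = 2
C: 1 + 1 = 2
D: 1 + 2 = 3
E: 1 + (0.64×2 + 0.36×3) = 3.36
F: 1 + 3.36 = 4.36
G: 1 + (0.59×1 + 0.41×2) = 2.41

4.36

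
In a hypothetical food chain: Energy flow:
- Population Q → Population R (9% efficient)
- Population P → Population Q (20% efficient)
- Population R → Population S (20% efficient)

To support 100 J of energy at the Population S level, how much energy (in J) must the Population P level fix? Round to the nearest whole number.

27778 J

Cumulative transfer efficiency: 0.2 × 0.09 × 0.2 = 0.0036
Population P energy = 100 / 0.0036 = 27778 J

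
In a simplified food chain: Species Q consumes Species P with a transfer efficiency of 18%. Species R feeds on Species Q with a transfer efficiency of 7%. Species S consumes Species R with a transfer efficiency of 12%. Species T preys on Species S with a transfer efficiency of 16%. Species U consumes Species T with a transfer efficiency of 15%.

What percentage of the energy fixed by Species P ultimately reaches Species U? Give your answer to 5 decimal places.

0.00363%

Product of link efficiencies: 0.18 × 0.07 × 0.12 × 0.16 × 0.15 = 0.000036288
As a percentage: 0.000036288 × 100 = 0.00363%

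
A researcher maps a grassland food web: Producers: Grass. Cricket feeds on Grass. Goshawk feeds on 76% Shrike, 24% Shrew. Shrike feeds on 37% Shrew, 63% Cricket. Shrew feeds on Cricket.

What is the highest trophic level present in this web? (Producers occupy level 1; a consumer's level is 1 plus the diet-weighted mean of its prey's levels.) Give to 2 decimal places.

Cricket: 1 + 1 = 2
Shrew: 1 + 2 = 3
Shrike: 1 + (0.37×3 + 0.63×2) = 3.37
Goshawk: 1 + (0.76×3.37 + 0.24×3) = 4.2812

4.28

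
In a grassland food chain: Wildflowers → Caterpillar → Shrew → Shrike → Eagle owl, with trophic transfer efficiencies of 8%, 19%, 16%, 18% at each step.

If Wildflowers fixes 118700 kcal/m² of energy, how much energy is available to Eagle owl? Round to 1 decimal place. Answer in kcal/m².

52.0 kcal/m²

Caterpillar: 118700 × 0.08 = 9496 kcal/m²
Shrew: 9496 × 0.19 = 1804.24 kcal/m²
Shrike: 1804.24 × 0.16 = 288.6784 kcal/m²
Eagle owl: 288.6784 × 0.18 = 51.962112 kcal/m²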